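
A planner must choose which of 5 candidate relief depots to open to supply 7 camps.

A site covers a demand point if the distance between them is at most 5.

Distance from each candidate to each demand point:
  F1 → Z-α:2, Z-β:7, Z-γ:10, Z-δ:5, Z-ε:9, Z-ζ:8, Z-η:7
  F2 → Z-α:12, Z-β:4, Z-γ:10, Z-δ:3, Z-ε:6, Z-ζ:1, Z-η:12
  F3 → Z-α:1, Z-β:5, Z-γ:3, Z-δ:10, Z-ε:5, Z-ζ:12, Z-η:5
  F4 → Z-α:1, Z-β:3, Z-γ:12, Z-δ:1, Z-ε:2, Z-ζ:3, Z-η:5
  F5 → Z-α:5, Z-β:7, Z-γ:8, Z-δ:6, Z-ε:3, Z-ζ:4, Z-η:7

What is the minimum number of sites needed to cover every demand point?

Coverage sets (demand points within 5 of each site):
  F1: {Z-α, Z-δ}
  F2: {Z-β, Z-δ, Z-ζ}
  F3: {Z-α, Z-β, Z-γ, Z-ε, Z-η}
  F4: {Z-α, Z-β, Z-δ, Z-ε, Z-ζ, Z-η}
  F5: {Z-α, Z-ε, Z-ζ}
No single site covers all 7 demand points.
But {F2, F3} covers everything, so the minimum is 2.

2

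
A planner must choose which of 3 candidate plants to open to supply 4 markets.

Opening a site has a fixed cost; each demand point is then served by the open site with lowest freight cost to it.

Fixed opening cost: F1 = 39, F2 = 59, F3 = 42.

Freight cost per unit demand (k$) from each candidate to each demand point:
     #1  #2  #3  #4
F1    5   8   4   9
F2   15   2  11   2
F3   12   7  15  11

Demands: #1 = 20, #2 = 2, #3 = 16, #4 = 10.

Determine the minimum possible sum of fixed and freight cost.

Open {F1, F2}: assign each demand point to its cheapest open site.
  #1→F1 20×5=100, #2→F2 2×2=4, #3→F1 16×4=64, #4→F2 10×2=20
  freight cost 188, fixed 98 → total 286.
Compare {F1}: freight cost 270 + fixed 39 = 309.
Compare {F1, F2, F3}: freight cost 188 + fixed 140 = 328.
Compare {F1, F3}: freight cost 268 + fixed 81 = 349.
All other subsets cost ≥ 309. Minimum total cost: 286.

286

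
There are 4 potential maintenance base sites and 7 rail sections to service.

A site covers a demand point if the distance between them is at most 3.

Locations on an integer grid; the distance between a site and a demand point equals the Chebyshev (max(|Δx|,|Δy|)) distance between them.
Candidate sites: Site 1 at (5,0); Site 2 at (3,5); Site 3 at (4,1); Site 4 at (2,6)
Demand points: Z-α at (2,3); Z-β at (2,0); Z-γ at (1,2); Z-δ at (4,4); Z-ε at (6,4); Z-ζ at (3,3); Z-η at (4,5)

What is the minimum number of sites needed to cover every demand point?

Coverage sets (demand points within 3 of each site):
  Site 1: {Z-α, Z-β, Z-ζ}
  Site 2: {Z-α, Z-γ, Z-δ, Z-ε, Z-ζ, Z-η}
  Site 3: {Z-α, Z-β, Z-γ, Z-δ, Z-ε, Z-ζ}
  Site 4: {Z-α, Z-δ, Z-ζ, Z-η}
No single site covers all 7 demand points.
But {Site 1, Site 2} covers everything, so the minimum is 2.

2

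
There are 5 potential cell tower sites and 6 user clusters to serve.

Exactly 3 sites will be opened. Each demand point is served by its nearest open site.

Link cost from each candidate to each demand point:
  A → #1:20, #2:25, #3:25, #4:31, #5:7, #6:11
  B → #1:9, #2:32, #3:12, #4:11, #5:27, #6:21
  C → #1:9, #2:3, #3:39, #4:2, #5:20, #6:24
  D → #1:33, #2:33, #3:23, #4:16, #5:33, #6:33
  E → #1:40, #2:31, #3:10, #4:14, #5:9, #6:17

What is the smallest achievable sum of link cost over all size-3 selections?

42

Open {A, C, E}.
  #1→C 9, #2→C 3, #3→E 10, #4→C 2, #5→A 7, #6→A 11  ⇒ total 42.
Compare {A, B, C}: total 44.
Compare {B, C, E}: total 50.
No size-3 selection does better; minimum is 42.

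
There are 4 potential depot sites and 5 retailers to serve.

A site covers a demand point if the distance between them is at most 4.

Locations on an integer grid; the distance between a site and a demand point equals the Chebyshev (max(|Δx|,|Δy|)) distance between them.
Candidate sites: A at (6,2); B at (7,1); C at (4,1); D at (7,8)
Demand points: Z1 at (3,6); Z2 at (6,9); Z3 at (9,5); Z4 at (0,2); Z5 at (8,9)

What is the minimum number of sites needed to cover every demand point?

Coverage sets (demand points within 4 of each site):
  A: {Z1, Z3}
  B: {Z3}
  C: {Z4}
  D: {Z1, Z2, Z3, Z5}
No single site covers all 5 demand points.
But {C, D} covers everything, so the minimum is 2.

2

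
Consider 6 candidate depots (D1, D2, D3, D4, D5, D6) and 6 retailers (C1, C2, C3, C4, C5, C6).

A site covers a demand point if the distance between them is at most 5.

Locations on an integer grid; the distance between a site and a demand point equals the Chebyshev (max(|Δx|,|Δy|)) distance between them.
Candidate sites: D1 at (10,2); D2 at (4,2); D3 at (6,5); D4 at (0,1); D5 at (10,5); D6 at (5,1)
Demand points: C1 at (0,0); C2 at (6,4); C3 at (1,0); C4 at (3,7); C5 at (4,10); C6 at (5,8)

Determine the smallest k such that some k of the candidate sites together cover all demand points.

Coverage sets (demand points within 5 of each site):
  D1: {C2}
  D2: {C1, C2, C3, C4}
  D3: {C2, C3, C4, C5, C6}
  D4: {C1, C3}
  D5: {C2, C6}
  D6: {C1, C2, C3}
No single site covers all 6 demand points.
But {D2, D3} covers everything, so the minimum is 2.

2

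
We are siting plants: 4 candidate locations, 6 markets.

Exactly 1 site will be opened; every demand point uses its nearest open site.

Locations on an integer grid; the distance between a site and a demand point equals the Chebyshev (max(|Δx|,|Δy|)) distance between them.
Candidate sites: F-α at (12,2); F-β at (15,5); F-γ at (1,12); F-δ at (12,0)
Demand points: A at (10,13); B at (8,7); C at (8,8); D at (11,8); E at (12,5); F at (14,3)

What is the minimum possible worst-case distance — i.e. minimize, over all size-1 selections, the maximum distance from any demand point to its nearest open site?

8

Open {F-β}.
  Farthest demand point is A at distance 8 (to F-β); all others are ≤ 8.
With {F-α} the worst case is 11.
With {F-γ} the worst case is 13.
No size-1 selection achieves below 8.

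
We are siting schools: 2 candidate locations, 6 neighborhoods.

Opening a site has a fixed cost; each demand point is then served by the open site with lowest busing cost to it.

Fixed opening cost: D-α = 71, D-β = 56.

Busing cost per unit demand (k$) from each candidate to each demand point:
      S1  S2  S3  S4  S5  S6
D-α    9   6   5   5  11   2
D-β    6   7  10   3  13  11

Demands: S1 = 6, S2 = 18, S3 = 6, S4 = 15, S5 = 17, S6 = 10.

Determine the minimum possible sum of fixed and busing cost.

Open {D-α}: assign each demand point to its cheapest open site.
  S1→D-α 6×9=54, S2→D-α 18×6=108, S3→D-α 6×5=30, S4→D-α 15×5=75, S5→D-α 17×11=187, S6→D-α 10×2=20
  busing cost 474, fixed 71 → total 545.
Compare {D-α, D-β}: busing cost 426 + fixed 127 = 553.
Compare {D-β}: busing cost 598 + fixed 56 = 654.

545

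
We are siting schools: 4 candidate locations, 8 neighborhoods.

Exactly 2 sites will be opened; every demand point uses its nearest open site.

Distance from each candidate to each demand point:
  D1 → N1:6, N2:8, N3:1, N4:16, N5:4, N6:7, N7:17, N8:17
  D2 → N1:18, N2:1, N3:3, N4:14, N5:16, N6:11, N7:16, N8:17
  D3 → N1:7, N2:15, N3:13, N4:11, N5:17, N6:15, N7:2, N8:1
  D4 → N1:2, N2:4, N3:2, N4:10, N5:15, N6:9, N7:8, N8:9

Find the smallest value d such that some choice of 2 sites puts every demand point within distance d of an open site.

Open {D1, D4}.
  Farthest demand point is N4 at distance 10 (to D4); all others are ≤ 10.
With {D1, D3} the worst case is 11.
With {D2, D4} the worst case is 15.
No size-2 selection achieves below 10.

10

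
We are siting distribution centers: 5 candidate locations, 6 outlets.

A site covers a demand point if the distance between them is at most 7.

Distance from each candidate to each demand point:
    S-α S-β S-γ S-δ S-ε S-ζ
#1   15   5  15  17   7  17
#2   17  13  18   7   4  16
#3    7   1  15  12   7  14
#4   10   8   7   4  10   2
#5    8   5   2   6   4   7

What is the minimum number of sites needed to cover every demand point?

Coverage sets (demand points within 7 of each site):
  #1: {S-β, S-ε}
  #2: {S-δ, S-ε}
  #3: {S-α, S-β, S-ε}
  #4: {S-γ, S-δ, S-ζ}
  #5: {S-β, S-γ, S-δ, S-ε, S-ζ}
No single site covers all 6 demand points.
But {#3, #4} covers everything, so the minimum is 2.

2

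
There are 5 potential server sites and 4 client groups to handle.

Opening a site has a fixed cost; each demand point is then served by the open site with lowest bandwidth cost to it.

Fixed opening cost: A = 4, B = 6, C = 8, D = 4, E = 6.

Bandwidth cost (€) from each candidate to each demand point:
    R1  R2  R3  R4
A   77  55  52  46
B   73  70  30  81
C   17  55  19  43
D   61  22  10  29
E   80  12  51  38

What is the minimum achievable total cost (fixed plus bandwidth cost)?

86

Open {C, D, E}: assign each demand point to its cheapest open site.
  R1→C 17, R2→E 12, R3→D 10, R4→D 29
  bandwidth cost 68, fixed 18 → total 86.
Compare {C, D}: bandwidth cost 78 + fixed 12 = 90.
Compare {A, C, D, E}: bandwidth cost 68 + fixed 22 = 90.
Compare {B, C, D, E}: bandwidth cost 68 + fixed 24 = 92.
All other subsets cost ≥ 90. Minimum total cost: 86.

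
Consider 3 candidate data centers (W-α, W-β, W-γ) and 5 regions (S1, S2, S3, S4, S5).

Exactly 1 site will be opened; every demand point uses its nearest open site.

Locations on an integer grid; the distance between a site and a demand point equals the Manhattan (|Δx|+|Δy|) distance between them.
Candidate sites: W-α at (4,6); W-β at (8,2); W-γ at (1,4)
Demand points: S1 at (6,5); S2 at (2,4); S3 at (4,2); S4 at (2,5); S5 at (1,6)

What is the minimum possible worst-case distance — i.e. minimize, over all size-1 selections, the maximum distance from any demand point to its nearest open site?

Open {W-α}.
  Farthest demand point is S2 at distance 4 (to W-α); all others are ≤ 4.
With {W-γ} the worst case is 6.
With {W-β} the worst case is 11.
No size-1 selection achieves below 4.

4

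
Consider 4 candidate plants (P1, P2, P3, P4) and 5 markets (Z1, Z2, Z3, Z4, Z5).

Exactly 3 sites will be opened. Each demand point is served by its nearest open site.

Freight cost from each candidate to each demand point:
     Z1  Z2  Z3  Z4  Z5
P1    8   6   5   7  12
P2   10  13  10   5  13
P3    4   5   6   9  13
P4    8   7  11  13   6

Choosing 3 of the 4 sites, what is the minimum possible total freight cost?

26

Open {P2, P3, P4}.
  Z1→P3 4, Z2→P3 5, Z3→P3 6, Z4→P2 5, Z5→P4 6  ⇒ total 26.
Compare {P1, P3, P4}: total 27.
Compare {P1, P2, P4}: total 30.
No size-3 selection does better; minimum is 26.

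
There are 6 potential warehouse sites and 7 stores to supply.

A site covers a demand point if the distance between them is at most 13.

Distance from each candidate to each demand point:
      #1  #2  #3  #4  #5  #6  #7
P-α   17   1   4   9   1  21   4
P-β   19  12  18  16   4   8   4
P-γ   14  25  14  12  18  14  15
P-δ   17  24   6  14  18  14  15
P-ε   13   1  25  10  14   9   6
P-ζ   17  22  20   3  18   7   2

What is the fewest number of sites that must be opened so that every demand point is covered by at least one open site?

2

Coverage sets (demand points within 13 of each site):
  P-α: {#2, #3, #4, #5, #7}
  P-β: {#2, #5, #6, #7}
  P-γ: {#4}
  P-δ: {#3}
  P-ε: {#1, #2, #4, #6, #7}
  P-ζ: {#4, #6, #7}
No single site covers all 7 demand points.
But {P-α, P-ε} covers everything, so the minimum is 2.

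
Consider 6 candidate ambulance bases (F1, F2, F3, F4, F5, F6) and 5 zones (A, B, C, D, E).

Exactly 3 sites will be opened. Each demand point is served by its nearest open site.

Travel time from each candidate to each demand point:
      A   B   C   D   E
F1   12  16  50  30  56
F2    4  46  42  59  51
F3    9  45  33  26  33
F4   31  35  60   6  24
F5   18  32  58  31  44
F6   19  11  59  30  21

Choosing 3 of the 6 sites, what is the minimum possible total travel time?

Open {F3, F4, F6}.
  A→F3 9, B→F6 11, C→F3 33, D→F4 6, E→F6 21  ⇒ total 80.
Compare {F2, F4, F6}: total 84.
Compare {F1, F3, F4}: total 88.
No size-3 selection does better; minimum is 80.

80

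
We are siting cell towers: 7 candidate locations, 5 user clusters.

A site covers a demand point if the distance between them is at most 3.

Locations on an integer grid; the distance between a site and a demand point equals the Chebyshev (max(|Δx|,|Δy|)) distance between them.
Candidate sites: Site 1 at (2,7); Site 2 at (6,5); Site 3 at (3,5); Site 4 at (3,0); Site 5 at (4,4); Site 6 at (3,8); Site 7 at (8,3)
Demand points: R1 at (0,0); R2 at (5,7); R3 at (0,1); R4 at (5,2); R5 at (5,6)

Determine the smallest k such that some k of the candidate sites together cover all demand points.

Coverage sets (demand points within 3 of each site):
  Site 1: {R2, R5}
  Site 2: {R2, R4, R5}
  Site 3: {R2, R4, R5}
  Site 4: {R1, R3, R4}
  Site 5: {R2, R4, R5}
  Site 6: {R2, R5}
  Site 7: {R4, R5}
No single site covers all 5 demand points.
But {Site 1, Site 4} covers everything, so the minimum is 2.

2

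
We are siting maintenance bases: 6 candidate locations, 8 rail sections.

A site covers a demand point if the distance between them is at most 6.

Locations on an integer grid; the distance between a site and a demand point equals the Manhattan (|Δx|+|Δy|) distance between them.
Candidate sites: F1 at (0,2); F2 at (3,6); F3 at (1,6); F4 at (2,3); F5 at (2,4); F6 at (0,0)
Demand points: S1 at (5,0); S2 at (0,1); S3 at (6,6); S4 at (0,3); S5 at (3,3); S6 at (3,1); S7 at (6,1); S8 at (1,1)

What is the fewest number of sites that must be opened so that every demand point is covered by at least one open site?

2

Coverage sets (demand points within 6 of each site):
  F1: {S2, S4, S5, S6, S8}
  F2: {S3, S4, S5, S6}
  F3: {S2, S3, S4, S5, S8}
  F4: {S1, S2, S4, S5, S6, S7, S8}
  F5: {S2, S3, S4, S5, S6, S8}
  F6: {S1, S2, S4, S5, S6, S8}
No single site covers all 8 demand points.
But {F2, F4} covers everything, so the minimum is 2.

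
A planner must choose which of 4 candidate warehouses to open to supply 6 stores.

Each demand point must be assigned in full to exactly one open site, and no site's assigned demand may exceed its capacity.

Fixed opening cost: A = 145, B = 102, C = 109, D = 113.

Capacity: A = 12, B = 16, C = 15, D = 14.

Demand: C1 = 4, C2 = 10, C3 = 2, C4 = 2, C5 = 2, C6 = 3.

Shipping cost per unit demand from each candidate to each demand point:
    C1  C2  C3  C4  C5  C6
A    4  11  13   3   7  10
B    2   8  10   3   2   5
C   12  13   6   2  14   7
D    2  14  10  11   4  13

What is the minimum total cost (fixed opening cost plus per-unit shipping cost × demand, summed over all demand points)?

340

Open {B, C}; cheapest assignment that respects the capacities:
  B (cap 16, load 16): C1, C2, C5 — cost 4×2 + 10×8 + 2×2 = 92
  C (cap 15, load 7): C3, C4, C6 — cost 2×6 + 2×2 + 3×7 = 37
  Shipping 129, fixed 211 → total 340.
  Any other capacity-feasible assignment to {B, C} ships for at least 129.
Compare {B, D}: its best feasible assignment gives total 352.
Compare {A, B}: its best feasible assignment gives total 394.
Every other set of open sites that can feasibly serve all demand totals ≥ 352 even under its best assignment. Minimum: 340.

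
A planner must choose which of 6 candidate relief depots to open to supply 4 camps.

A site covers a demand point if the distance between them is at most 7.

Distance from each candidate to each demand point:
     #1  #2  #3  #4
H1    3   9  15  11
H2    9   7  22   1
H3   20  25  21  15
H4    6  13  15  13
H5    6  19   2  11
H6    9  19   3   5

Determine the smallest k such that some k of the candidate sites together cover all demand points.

Coverage sets (demand points within 7 of each site):
  H1: {#1}
  H2: {#2, #4}
  H3: {}
  H4: {#1}
  H5: {#1, #3}
  H6: {#3, #4}
No single site covers all 4 demand points.
But {H2, H5} covers everything, so the minimum is 2.

2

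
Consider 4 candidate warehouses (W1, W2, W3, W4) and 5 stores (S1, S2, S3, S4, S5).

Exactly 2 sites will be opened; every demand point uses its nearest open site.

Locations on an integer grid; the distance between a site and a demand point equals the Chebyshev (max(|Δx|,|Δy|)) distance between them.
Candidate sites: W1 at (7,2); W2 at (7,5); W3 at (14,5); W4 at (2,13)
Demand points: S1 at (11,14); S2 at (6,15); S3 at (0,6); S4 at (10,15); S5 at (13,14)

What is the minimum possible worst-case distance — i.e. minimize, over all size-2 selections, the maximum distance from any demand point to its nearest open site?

Open {W2, W4}.
  Farthest demand point is S1 at distance 9 (to W2); all others are ≤ 9.
With {W3, W4} the worst case is 9.
With {W1, W2} the worst case is 10.
No size-2 selection achieves below 9.

9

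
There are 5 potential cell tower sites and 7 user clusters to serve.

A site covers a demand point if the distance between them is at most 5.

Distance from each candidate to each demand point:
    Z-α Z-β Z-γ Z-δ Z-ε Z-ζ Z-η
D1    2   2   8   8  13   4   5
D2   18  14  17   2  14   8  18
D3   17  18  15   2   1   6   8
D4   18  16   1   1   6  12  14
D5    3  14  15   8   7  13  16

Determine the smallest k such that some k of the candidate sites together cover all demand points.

Coverage sets (demand points within 5 of each site):
  D1: {Z-α, Z-β, Z-ζ, Z-η}
  D2: {Z-δ}
  D3: {Z-δ, Z-ε}
  D4: {Z-γ, Z-δ}
  D5: {Z-α}
No 2 sites suffice: every size-2 union leaves at least one demand point uncovered.
But {D1, D3, D4} covers everything, so the minimum is 3.

3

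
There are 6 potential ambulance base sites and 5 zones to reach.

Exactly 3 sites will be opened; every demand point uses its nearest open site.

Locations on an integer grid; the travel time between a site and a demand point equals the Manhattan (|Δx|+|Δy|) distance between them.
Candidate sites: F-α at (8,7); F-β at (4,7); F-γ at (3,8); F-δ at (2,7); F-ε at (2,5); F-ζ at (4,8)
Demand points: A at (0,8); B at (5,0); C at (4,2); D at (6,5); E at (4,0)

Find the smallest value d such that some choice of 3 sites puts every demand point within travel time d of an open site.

8

Open {F-α, F-β, F-γ}.
  Farthest demand point is B at travel time 8 (to F-β); all others are ≤ 8.
With {F-α, F-β, F-δ} the worst case is 8.
With {F-α, F-β, F-ε} the worst case is 8.
No size-3 selection achieves below 8.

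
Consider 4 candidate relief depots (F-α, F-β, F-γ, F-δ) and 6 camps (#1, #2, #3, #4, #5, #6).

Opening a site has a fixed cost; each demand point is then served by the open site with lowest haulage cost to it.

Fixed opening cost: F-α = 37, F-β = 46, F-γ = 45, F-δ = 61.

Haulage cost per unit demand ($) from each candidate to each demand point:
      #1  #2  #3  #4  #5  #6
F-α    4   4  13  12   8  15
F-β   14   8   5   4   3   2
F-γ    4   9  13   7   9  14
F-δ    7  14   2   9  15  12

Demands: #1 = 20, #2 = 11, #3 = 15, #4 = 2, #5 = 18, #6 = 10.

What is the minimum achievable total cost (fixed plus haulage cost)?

Open {F-α, F-β}: assign each demand point to its cheapest open site.
  #1→F-α 20×4=80, #2→F-α 11×4=44, #3→F-β 15×5=75, #4→F-β 2×4=8, #5→F-β 18×3=54, #6→F-β 10×2=20
  haulage cost 281, fixed 83 → total 364.
Compare {F-α, F-β, F-δ}: haulage cost 236 + fixed 144 = 380.
Compare {F-α, F-β, F-γ}: haulage cost 281 + fixed 128 = 409.
Compare {F-β, F-γ}: haulage cost 325 + fixed 91 = 416.
All other subsets cost ≥ 380. Minimum total cost: 364.

364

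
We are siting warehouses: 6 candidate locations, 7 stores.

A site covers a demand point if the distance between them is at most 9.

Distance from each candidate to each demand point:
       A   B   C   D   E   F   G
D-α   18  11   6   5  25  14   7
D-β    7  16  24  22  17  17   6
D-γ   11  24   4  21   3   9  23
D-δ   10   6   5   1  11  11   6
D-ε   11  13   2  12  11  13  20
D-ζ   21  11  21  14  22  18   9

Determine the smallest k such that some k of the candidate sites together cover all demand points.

Coverage sets (demand points within 9 of each site):
  D-α: {C, D, G}
  D-β: {A, G}
  D-γ: {C, E, F}
  D-δ: {B, C, D, G}
  D-ε: {C}
  D-ζ: {G}
No 2 sites suffice: every size-2 union leaves at least one demand point uncovered.
But {D-β, D-γ, D-δ} covers everything, so the minimum is 3.

3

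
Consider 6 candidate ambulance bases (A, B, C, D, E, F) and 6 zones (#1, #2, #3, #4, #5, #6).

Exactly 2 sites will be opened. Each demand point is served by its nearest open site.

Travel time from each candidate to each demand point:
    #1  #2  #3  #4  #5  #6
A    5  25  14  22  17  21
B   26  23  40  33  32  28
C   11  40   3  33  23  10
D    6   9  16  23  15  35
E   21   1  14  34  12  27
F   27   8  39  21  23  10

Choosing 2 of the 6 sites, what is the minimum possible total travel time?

Open {C, D}.
  #1→D 6, #2→D 9, #3→C 3, #4→D 23, #5→D 15, #6→C 10  ⇒ total 66.
Compare {C, E}: total 70.
Compare {A, E}: total 75.
No size-2 selection does better; minimum is 66.

66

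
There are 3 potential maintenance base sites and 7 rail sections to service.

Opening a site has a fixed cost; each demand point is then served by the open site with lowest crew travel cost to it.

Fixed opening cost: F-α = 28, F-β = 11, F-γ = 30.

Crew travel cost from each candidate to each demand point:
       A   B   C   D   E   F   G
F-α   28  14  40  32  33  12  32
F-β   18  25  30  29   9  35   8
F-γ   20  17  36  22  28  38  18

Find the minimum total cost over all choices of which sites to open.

159

Open {F-α, F-β}: assign each demand point to its cheapest open site.
  A→F-β 18, B→F-α 14, C→F-β 30, D→F-β 29, E→F-β 9, F→F-α 12, G→F-β 8
  crew travel cost 120, fixed 39 → total 159.
Compare {F-β}: crew travel cost 154 + fixed 11 = 165.
Compare {F-β, F-γ}: crew travel cost 139 + fixed 41 = 180.
Compare {F-α, F-β, F-γ}: crew travel cost 113 + fixed 69 = 182.
All other subsets cost ≥ 165. Minimum total cost: 159.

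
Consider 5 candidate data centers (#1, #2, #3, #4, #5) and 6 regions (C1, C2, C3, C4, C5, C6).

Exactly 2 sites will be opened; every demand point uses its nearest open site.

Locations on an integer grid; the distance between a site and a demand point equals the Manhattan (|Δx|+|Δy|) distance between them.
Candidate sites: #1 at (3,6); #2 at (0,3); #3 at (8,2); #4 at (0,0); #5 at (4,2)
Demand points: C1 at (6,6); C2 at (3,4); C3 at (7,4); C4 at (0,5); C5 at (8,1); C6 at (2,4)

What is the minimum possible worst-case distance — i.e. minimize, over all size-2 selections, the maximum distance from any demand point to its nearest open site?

Open {#1, #3}.
  Farthest demand point is C4 at distance 4 (to #1); all others are ≤ 4.
With {#1, #5} the worst case is 5.
With {#2, #3} the worst case is 6.
No size-2 selection achieves below 4.

4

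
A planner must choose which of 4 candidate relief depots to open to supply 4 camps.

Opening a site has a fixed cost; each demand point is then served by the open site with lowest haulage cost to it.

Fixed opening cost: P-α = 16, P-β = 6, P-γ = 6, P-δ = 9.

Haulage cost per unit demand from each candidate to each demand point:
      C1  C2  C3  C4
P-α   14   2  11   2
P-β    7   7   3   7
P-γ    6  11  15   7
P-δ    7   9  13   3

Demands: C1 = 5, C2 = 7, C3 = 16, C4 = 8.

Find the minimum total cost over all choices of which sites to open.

135

Open {P-α, P-β}: assign each demand point to its cheapest open site.
  C1→P-β 5×7=35, C2→P-α 7×2=14, C3→P-β 16×3=48, C4→P-α 8×2=16
  haulage cost 113, fixed 22 → total 135.
Compare {P-α, P-β, P-γ}: haulage cost 108 + fixed 28 = 136.
Compare {P-α, P-β, P-δ}: haulage cost 113 + fixed 31 = 144.
Compare {P-α, P-β, P-γ, P-δ}: haulage cost 108 + fixed 37 = 145.
All other subsets cost ≥ 136. Minimum total cost: 135.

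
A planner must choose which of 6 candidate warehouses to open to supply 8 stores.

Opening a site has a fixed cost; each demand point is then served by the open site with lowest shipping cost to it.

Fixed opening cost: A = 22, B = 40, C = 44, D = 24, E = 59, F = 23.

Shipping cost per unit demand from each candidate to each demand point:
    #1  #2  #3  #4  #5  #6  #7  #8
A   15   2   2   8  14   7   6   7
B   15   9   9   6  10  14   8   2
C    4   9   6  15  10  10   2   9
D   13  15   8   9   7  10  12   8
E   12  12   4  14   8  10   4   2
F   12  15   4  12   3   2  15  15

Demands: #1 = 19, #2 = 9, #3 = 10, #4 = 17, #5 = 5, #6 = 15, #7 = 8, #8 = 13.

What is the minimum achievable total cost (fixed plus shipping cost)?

Open {A, B, C, F}: assign each demand point to its cheapest open site.
  #1→C 19×4=76, #2→A 9×2=18, #3→A 10×2=20, #4→B 17×6=102, #5→F 5×3=15, #6→F 15×2=30, #7→C 8×2=16, #8→B 13×2=26
  shipping cost 303, fixed 129 → total 432.
Compare {A, B, C, D, F}: shipping cost 303 + fixed 153 = 456.
Compare {A, C, E, F}: shipping cost 337 + fixed 148 = 485.
Compare {A, C, F}: shipping cost 402 + fixed 89 = 491.
All other subsets cost ≥ 456. Minimum total cost: 432.

432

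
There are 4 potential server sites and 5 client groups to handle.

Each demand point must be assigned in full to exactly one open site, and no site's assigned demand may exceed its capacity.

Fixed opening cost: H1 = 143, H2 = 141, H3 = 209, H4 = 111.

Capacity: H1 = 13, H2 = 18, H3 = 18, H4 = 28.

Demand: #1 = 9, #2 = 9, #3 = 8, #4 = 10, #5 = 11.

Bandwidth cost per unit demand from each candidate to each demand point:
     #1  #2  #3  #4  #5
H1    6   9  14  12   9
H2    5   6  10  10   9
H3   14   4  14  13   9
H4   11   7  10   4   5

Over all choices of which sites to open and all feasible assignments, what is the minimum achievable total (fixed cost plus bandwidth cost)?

678

Open {H1, H2, H4}; cheapest assignment that respects the capacities:
  H1 (cap 13, load 9): #1 — cost 9×6 = 54
  H2 (cap 18, load 17): #2, #3 — cost 9×6 + 8×10 = 134
  H4 (cap 28, load 21): #4, #5 — cost 10×4 + 11×5 = 95
  Shipping 283, fixed 395 → total 678.
  Any other capacity-feasible assignment to {H1, H2, H4} ships for at least 283.
Compare {H2, H3, H4}: its best feasible assignment gives total 717.
Compare {H1, H3, H4}: its best feasible assignment gives total 760.
Every other set of open sites that can feasibly serve all demand totals ≥ 717 even under its best assignment. Minimum: 678.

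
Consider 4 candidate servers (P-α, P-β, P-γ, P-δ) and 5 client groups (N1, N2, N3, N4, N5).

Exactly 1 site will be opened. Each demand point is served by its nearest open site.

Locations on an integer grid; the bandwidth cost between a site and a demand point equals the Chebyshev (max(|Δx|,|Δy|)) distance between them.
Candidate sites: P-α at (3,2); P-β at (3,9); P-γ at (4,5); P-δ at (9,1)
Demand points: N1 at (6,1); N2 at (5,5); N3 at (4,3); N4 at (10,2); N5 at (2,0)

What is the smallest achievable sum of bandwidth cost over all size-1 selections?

16

Open {P-α}.
  N1→P-α 3, N2→P-α 3, N3→P-α 1, N4→P-α 7, N5→P-α 2  ⇒ total 16.
Compare {P-γ}: total 18.
Compare {P-δ}: total 20.
No size-1 selection does better; minimum is 16.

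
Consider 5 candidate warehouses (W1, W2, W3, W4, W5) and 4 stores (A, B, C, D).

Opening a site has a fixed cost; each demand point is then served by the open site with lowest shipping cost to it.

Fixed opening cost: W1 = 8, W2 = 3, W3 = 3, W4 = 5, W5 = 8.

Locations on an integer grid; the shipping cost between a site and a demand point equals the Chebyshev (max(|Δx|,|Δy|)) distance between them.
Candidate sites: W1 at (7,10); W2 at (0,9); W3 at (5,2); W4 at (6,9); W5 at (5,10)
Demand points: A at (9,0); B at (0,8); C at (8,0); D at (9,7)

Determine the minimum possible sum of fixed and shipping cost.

Open {W2, W3}: assign each demand point to its cheapest open site.
  A→W3 4, B→W2 1, C→W3 3, D→W3 5
  shipping cost 13, fixed 6 → total 19.
Compare {W3}: shipping cost 18 + fixed 3 = 21.
Compare {W2, W3, W4}: shipping cost 11 + fixed 11 = 22.
Compare {W3, W4}: shipping cost 16 + fixed 8 = 24.
All other subsets cost ≥ 21. Minimum total cost: 19.

19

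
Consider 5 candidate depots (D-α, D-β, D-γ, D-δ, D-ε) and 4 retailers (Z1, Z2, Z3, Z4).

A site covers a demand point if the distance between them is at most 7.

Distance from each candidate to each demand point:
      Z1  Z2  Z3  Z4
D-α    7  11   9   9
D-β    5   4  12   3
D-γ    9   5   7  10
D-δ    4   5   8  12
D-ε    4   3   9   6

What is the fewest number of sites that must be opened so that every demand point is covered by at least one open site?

Coverage sets (demand points within 7 of each site):
  D-α: {Z1}
  D-β: {Z1, Z2, Z4}
  D-γ: {Z2, Z3}
  D-δ: {Z1, Z2}
  D-ε: {Z1, Z2, Z4}
No single site covers all 4 demand points.
But {D-β, D-γ} covers everything, so the minimum is 2.

2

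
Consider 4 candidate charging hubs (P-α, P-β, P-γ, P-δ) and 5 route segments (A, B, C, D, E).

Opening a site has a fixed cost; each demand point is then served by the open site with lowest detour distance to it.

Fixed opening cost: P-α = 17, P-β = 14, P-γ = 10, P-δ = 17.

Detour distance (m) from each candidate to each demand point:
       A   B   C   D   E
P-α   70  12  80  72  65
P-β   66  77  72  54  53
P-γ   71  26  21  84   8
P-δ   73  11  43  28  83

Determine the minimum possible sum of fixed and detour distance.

Open {P-γ, P-δ}: assign each demand point to its cheapest open site.
  A→P-γ 71, B→P-δ 11, C→P-γ 21, D→P-δ 28, E→P-γ 8
  detour distance 139, fixed 27 → total 166.
Compare {P-β, P-γ, P-δ}: detour distance 134 + fixed 41 = 175.
Compare {P-α, P-γ, P-δ}: detour distance 138 + fixed 44 = 182.
Compare {P-α, P-β, P-γ, P-δ}: detour distance 134 + fixed 58 = 192.
All other subsets cost ≥ 175. Minimum total cost: 166.

166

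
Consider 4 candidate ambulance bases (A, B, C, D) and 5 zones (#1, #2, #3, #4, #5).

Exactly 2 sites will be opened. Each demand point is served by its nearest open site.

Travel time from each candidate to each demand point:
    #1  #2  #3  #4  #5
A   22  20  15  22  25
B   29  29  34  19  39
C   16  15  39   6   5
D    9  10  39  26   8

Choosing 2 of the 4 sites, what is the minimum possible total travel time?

57

Open {A, C}.
  #1→C 16, #2→C 15, #3→A 15, #4→C 6, #5→C 5  ⇒ total 57.
Compare {A, D}: total 64.
Compare {C, D}: total 69.
No size-2 selection does better; minimum is 57.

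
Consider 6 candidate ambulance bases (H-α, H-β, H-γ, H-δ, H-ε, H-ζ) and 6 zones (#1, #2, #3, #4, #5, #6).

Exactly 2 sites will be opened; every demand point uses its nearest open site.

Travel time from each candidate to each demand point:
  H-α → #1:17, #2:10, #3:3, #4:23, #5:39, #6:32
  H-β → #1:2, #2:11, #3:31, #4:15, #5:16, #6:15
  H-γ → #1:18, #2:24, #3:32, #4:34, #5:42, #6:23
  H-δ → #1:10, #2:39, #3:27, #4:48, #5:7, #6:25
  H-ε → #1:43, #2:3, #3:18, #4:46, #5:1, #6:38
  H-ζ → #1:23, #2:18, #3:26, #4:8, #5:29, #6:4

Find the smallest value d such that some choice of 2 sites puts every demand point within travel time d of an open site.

Open {H-α, H-β}.
  Farthest demand point is #5 at travel time 16 (to H-β); all others are ≤ 16.
With {H-β, H-ε} the worst case is 18.
With {H-ε, H-ζ} the worst case is 23.
No size-2 selection achieves below 16.

16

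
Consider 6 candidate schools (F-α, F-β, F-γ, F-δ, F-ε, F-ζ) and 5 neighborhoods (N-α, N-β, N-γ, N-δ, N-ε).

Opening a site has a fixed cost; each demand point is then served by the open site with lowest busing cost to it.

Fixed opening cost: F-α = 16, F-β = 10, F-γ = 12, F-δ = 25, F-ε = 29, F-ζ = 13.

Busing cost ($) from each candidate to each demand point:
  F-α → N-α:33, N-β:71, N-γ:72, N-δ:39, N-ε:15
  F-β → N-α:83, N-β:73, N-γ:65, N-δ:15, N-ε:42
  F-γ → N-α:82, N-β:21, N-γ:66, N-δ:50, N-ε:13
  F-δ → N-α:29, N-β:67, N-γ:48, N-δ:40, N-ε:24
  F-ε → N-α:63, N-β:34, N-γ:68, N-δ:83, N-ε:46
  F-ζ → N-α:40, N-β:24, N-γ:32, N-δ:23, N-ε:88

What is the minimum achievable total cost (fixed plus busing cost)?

Open {F-γ, F-ζ}: assign each demand point to its cheapest open site.
  N-α→F-ζ 40, N-β→F-γ 21, N-γ→F-ζ 32, N-δ→F-ζ 23, N-ε→F-γ 13
  busing cost 129, fixed 25 → total 154.
Compare {F-α, F-ζ}: busing cost 127 + fixed 29 = 156.
Compare {F-β, F-γ, F-ζ}: busing cost 121 + fixed 35 = 156.
Compare {F-α, F-β, F-ζ}: busing cost 119 + fixed 39 = 158.
All other subsets cost ≥ 156. Minimum total cost: 154.

154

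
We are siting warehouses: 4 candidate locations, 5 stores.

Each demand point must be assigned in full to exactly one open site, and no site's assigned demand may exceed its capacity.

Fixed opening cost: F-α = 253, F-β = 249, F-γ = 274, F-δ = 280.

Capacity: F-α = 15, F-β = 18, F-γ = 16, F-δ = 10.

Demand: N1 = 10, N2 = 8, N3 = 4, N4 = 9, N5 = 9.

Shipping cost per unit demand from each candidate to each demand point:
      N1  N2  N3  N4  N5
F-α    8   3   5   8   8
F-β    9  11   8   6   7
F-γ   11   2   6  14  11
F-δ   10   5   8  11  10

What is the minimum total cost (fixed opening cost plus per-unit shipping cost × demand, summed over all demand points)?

1009

Open {F-α, F-β, F-γ}; cheapest assignment that respects the capacities:
  F-α (cap 15, load 14): N1, N3 — cost 10×8 + 4×5 = 100
  F-β (cap 18, load 18): N4, N5 — cost 9×6 + 9×7 = 117
  F-γ (cap 16, load 8): N2 — cost 8×2 = 16
  Shipping 233, fixed 776 → total 1009.
  Any other capacity-feasible assignment to {F-α, F-β, F-γ} ships for at least 233.
Compare {F-α, F-β, F-δ}: its best feasible assignment gives total 1039.
Compare {F-β, F-γ, F-δ}: its best feasible assignment gives total 1060.
Every other set of open sites that can feasibly serve all demand totals ≥ 1039 even under its best assignment. Minimum: 1009.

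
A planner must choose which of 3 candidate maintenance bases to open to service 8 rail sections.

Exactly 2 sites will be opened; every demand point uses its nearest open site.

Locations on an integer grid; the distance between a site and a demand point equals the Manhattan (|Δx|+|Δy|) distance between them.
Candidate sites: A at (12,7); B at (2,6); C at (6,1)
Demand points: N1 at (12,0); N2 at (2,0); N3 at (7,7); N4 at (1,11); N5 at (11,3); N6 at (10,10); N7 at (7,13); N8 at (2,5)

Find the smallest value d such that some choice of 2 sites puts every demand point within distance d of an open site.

Open {A, B}.
  Farthest demand point is N7 at distance 11 (to A); all others are ≤ 11.
With {B, C} the worst case is 12.
With {A, C} the worst case is 15.
No size-2 selection achieves below 11.

11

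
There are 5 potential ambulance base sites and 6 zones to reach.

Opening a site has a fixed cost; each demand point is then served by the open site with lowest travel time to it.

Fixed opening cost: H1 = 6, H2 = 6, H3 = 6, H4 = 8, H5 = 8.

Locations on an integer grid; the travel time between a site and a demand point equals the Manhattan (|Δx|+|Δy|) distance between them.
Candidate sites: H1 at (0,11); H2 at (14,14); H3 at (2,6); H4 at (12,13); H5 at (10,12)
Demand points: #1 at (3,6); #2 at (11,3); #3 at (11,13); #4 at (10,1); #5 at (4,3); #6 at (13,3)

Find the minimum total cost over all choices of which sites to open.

Open {H3, H5}: assign each demand point to its cheapest open site.
  #1→H3 1, #2→H5 10, #3→H5 2, #4→H5 11, #5→H3 5, #6→H5 12
  travel time 41, fixed 14 → total 55.
Compare {H3, H4}: travel time 42 + fixed 14 = 56.
Compare {H2, H3}: travel time 47 + fixed 12 = 59.
Compare {H1, H3, H5}: travel time 41 + fixed 20 = 61.
All other subsets cost ≥ 56. Minimum total cost: 55.

55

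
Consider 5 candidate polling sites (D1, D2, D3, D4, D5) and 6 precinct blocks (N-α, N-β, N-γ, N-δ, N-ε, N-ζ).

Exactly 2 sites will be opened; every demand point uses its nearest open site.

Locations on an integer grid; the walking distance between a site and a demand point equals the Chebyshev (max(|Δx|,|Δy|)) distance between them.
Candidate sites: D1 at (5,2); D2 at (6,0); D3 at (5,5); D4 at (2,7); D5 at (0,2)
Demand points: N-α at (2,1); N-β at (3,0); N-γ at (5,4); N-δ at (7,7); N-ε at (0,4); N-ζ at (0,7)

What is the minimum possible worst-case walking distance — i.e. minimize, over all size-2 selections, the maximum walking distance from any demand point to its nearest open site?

5

Open {D1, D2}.
  Farthest demand point is N-δ at walking distance 5 (to D1); all others are ≤ 5.
With {D1, D3} the worst case is 5.
With {D1, D4} the worst case is 5.
No size-2 selection achieves below 5.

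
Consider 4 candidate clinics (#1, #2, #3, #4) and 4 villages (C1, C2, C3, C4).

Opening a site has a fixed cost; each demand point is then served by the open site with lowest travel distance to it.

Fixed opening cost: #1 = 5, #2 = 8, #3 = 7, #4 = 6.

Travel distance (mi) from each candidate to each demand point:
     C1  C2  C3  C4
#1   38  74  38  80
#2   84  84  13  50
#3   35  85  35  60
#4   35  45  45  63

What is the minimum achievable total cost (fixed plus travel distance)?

157

Open {#2, #4}: assign each demand point to its cheapest open site.
  C1→#4 35, C2→#4 45, C3→#2 13, C4→#2 50
  travel distance 143, fixed 14 → total 157.
Compare {#1, #2, #4}: travel distance 143 + fixed 19 = 162.
Compare {#2, #3, #4}: travel distance 143 + fixed 21 = 164.
Compare {#1, #2, #3, #4}: travel distance 143 + fixed 26 = 169.
All other subsets cost ≥ 162. Minimum total cost: 157.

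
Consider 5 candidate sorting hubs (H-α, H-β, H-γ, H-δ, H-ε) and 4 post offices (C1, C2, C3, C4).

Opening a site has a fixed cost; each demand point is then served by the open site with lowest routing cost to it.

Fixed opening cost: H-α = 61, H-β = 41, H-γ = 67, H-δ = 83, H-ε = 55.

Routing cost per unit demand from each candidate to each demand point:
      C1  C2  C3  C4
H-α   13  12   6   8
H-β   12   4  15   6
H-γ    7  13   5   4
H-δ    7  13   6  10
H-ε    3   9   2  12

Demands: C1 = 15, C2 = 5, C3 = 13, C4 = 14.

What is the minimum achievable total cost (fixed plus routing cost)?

271

Open {H-β, H-ε}: assign each demand point to its cheapest open site.
  C1→H-ε 15×3=45, C2→H-β 5×4=20, C3→H-ε 13×2=26, C4→H-β 14×6=84
  routing cost 175, fixed 96 → total 271.
Compare {H-γ, H-ε}: routing cost 172 + fixed 122 = 294.
Compare {H-β, H-γ, H-ε}: routing cost 147 + fixed 163 = 310.
Compare {H-α, H-β, H-ε}: routing cost 175 + fixed 157 = 332.
All other subsets cost ≥ 294. Minimum total cost: 271.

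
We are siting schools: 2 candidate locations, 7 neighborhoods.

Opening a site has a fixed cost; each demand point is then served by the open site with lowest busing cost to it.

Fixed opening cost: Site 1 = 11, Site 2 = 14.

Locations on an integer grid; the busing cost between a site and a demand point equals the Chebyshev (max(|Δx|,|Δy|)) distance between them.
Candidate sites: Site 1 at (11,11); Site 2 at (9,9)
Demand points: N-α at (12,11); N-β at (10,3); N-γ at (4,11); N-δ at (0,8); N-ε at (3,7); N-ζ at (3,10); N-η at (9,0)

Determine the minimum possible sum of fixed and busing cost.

Open {Site 2}: assign each demand point to its cheapest open site.
  N-α→Site 2 3, N-β→Site 2 6, N-γ→Site 2 5, N-δ→Site 2 9, N-ε→Site 2 6, N-ζ→Site 2 6, N-η→Site 2 9
  busing cost 44, fixed 14 → total 58.
Compare {Site 1}: busing cost 54 + fixed 11 = 65.
Compare {Site 1, Site 2}: busing cost 42 + fixed 25 = 67.

58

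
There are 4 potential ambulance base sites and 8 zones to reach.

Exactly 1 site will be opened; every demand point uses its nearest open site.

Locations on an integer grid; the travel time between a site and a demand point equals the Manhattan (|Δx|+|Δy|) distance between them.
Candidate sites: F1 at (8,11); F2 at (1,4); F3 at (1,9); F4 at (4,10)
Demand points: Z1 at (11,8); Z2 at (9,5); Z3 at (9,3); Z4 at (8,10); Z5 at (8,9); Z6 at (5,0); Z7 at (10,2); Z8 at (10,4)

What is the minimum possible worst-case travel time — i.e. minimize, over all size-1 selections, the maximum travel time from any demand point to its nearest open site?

14

Open {F1}.
  Farthest demand point is Z6 at travel time 14 (to F1); all others are ≤ 14.
With {F2} the worst case is 14.
With {F4} the worst case is 14.
No size-1 selection achieves below 14.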